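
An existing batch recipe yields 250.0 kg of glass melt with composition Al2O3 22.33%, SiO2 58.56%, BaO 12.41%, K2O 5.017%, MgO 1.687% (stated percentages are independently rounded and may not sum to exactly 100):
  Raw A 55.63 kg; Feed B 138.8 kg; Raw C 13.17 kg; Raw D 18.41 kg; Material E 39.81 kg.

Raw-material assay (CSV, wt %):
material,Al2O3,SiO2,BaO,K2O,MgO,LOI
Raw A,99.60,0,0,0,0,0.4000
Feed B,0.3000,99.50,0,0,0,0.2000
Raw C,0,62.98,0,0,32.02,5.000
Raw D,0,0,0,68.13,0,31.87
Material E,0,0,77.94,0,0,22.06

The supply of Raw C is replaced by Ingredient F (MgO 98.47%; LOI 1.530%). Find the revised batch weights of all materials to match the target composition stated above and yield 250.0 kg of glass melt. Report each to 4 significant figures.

Revised batch per 250.0 kg glass melt:
  Raw A: 55.61 kg
  Feed B: 147.1 kg
  Ingredient F: 4.283 kg
  Raw D: 18.41 kg
  Material E: 39.81 kg
Total batch = 265.2 kg; LOI loss = 15.23 kg

All arithmetic maintains full precision end to end. Intermediates are rounded off to 4 significant figures when displayed; every reported value carries a single rounding; the derived quantities are carried at full float precision (the five compositions, glass mass, the yield, LOI, the totals) starting from the weights for 250.0 kg of glass as given in problem or answer.
Target masses of each oxide per 250.0 kg glass melt:
  Al2O3: 22.33% × 250.0 = 55.82 kg
  SiO2: 58.56% × 250.0 = 146.4 kg
  BaO: 12.41% × 250.0 = 31.02 kg
  K2O: 5.017% × 250.0 = 12.54 kg
  MgO: 1.687% × 250.0 = 4.218 kg
A balance pass over the oxides, applying the batch weights above, against the basis in use (sum by sum, the targets are met within answer rounding):
  Al2O3: 55.61·0.9960 + 147.1·0.003000 = 55.83 kg (target 55.82 kg)
  SiO2: 147.1·0.9950 = 146.4 kg (target 146.4 kg)
  BaO: 39.81·0.7794 = 31.03 kg (target 31.02 kg)
  K2O: 18.41·0.6813 = 12.54 kg (target 12.54 kg)
  MgO: 4.283·0.9847 = 4.217 kg (target 4.218 kg)
Glass mass check: total charge less LOI = 250.0 kg (per-oxide target masses sum to 250.0 kg; stated basis 250.0 kg — gaps are rounding artifacts).
Total batch = Σ batch = 265.2 kg; the LOI term Σ batch·LOI equals 15.23 kg; yield, glass over the total, = 94.26%.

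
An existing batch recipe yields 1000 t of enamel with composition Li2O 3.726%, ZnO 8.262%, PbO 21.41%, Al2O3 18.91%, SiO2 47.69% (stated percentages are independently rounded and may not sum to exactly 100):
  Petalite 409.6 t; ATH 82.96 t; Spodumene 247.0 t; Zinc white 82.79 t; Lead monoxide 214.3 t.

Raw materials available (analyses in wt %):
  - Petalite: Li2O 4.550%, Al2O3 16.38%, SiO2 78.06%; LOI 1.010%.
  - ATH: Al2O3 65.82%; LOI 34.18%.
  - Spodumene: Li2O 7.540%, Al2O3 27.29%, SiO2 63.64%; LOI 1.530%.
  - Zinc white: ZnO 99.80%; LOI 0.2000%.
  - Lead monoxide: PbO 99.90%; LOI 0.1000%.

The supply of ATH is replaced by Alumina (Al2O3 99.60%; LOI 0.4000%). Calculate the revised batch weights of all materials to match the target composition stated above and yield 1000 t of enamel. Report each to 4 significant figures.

In-progress results appear (rounded to 4 significant figures) within the worked lines. Each numeric step keeps full float precision at each step; every reported value takes just one rounding; all derived quantities (the yield, the five compositions, LOI, the totals, glass mass) are carried from the batch weights per 1000 t of glass at exact precision as they appear in the problem or answer text.
Oxide mass targets, per 1000 t enamel:
  Li2O: 3.726% × 1000 = 37.26 t
  ZnO: 8.262% × 1000 = 82.62 t
  PbO: 21.41% × 1000 = 214.1 t
  Al2O3: 18.91% × 1000 = 189.1 t
  SiO2: 47.69% × 1000 = 476.9 t
Sums-versus-targets review given the weights on record, at the basis given (delivered sums recover each target given rounding of the digits):
  Li2O: 409.6·0.04550 + 247.0·0.07540 = 37.26 t (target 37.26 t)
  ZnO: 82.79·0.9980 = 82.62 t (target 82.62 t)
  PbO: 214.3·0.9990 = 214.1 t (target 214.1 t)
  Al2O3: 409.6·0.1638 + 54.82·0.9960 + 247.0·0.2729 = 189.1 t (target 189.1 t)
  SiO2: 409.6·0.7806 + 247.0·0.6364 = 476.9 t (target 476.9 t)
Glass mass check: whole batch net of LOI = 1000 t (oxide target masses add up to 1000 t; stated basis 1000 t — differing by rounding only).
Summing the batch: Σ batch = 1009 t; loss to ignition Σ batch·LOI = 8.515 t; yield: glass divided by total = 99.16%.

Revised batch per 1000 t enamel:
  Petalite: 409.6 t
  Alumina: 54.82 t
  Spodumene: 247.0 t
  Zinc white: 82.79 t
  Lead monoxide: 214.3 t
Total batch = 1009 t; LOI loss = 8.515 t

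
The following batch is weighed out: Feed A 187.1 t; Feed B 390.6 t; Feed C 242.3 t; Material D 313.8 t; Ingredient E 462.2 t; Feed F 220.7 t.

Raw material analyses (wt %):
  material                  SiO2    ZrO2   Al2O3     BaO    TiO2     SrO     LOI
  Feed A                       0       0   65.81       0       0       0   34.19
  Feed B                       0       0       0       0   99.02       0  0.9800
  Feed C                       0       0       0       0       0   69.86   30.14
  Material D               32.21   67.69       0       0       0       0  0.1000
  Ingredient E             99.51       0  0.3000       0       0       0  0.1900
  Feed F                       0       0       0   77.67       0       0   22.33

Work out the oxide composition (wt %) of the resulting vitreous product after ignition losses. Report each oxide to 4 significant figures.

The intermediate values are shown rounded to four significant figures in the working. Every computation maintains full float precision end to end — a single rounding produces every reported figure. The derived quantities, including glass mass, ignition loss, the six compositions, totals, yield, are recomputed starting from the weights for 1625 t of glass at full precision, as given in either problem or answer.
What the batch supplies per oxide:
  SiO2: 313.8·0.3221 + 462.2·0.9951 = 561.0 t
  ZrO2: 313.8·0.6769 = 212.4 t
  Al2O3: 187.1·0.6581 + 462.2·0.003000 = 124.5 t
  BaO: 220.7·0.7767 = 171.4 t
  TiO2: 390.6·0.9902 = 386.8 t
  SrO: 242.3·0.6986 = 169.3 t
LOI: 187.1·0.3419 + 390.6·0.009800 + 242.3·0.3014 + 313.8·0.001000 + 462.2·0.001900 + 220.7·0.2233 = 191.3 t
Glass mass = batch − LOI = 1817 − 191.3 = 1625 t (matching Σ of the oxides)
percent share: oxide ÷ glass, ×100

Glass mass = 1625 t (batch 1817 − LOI 191.3).
Composition: SiO2 34.52%, ZrO2 13.07%, Al2O3 7.661%, BaO 10.55%, TiO2 23.80%, SrO 10.41%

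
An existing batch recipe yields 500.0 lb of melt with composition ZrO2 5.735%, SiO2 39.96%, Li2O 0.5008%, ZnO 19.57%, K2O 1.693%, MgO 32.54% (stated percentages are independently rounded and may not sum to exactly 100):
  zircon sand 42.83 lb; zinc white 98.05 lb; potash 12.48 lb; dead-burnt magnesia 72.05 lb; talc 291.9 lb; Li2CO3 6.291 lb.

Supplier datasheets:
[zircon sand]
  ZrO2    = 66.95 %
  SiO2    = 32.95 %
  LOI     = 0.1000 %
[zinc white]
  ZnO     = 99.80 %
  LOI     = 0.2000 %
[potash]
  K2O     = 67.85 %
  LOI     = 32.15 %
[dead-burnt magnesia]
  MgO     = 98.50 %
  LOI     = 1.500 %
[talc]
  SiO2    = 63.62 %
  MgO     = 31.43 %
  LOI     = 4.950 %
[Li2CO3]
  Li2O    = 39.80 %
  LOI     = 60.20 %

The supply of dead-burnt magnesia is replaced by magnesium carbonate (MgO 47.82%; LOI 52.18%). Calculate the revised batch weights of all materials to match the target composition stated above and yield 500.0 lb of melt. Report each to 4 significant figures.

Revised batch per 500.0 lb melt:
  zircon sand: 42.83 lb
  zinc white: 98.05 lb
  potash: 12.48 lb
  magnesium carbonate: 148.4 lb
  talc: 291.9 lb
  Li2CO3: 6.291 lb
Total batch = 600.0 lb; LOI loss = 99.92 lb

Intermediates are shown rounded to four significant digits on the page; all internal work carries full precision all the way through. Each reported result is rounded a single time. Derived quantities (the six compositions, glass mass, ignition loss, the totals, the yield) are re-derived from the batch weights on 500.0 lb of glass in full float precision exactly as shown in the problem or the answer.
Oxide-by-oxide targets in 500.0 lb melt:
  ZrO2: 5.735% × 500.0 = 28.68 lb
  SiO2: 39.96% × 500.0 = 199.8 lb
  Li2O: 0.5008% × 500.0 = 2.504 lb
  ZnO: 19.57% × 500.0 = 97.85 lb
  K2O: 1.693% × 500.0 = 8.465 lb
  MgO: 32.54% × 500.0 = 162.7 lb
Verifying the oxide balance using the reported weights, relative to the basis at hand (every target is met by its sum exact up to rounding of places):
  ZrO2: 42.83·0.6695 = 28.67 lb (target 28.68 lb)
  SiO2: 42.83·0.3295 + 291.9·0.6362 = 199.8 lb (target 199.8 lb)
  Li2O: 6.291·0.3980 = 2.504 lb (target 2.504 lb)
  ZnO: 98.05·0.9980 = 97.85 lb (target 97.85 lb)
  K2O: 12.48·0.6785 = 8.468 lb (target 8.465 lb)
  MgO: 148.4·0.4782 + 291.9·0.3143 = 162.7 lb (target 162.7 lb)
The glass-mass cross-check: batch Σ − ignition loss = 500.0 lb (targets for the oxides total 500.0 lb; against the stated basis, 500.0 lb — a pure rounding effect).
Batch grand total — Σ batch = 600.0 lb; LOI loss = Σ batch·LOI = 99.92 lb; yield: glass divided by total = 83.34%.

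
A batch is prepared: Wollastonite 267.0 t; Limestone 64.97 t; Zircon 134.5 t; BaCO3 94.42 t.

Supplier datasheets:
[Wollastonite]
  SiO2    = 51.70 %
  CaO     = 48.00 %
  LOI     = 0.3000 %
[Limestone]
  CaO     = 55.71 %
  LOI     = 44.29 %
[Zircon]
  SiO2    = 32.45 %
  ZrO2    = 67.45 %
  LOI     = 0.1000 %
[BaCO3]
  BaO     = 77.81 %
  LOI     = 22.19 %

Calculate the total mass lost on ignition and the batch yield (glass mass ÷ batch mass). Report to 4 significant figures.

Each numeric step keeps full precision from start to finish; in-progress results are shown rounded to 4 significant digits across the worked steps — every reported figure sees exactly one rounding — all derived quantities, which include the yield, ignition loss, glass mass, the four compositions, totals, are computed at full float precision, exactly as shown in the problem or answer text, from the batch weights per 510.2 t of glass.
Ignition loss by material:
  Wollastonite: 267.0 × 0.003000 = 0.8010 t
  Limestone: 64.97 × 0.4429 = 28.78 t
  Zircon: 134.5 × 0.001000 = 0.1345 t
  BaCO3: 94.42 × 0.2219 = 20.95 t
Total LOI = 50.66 t
Glass = batch − LOI = 560.9 − 50.66 = 510.2 t

LOI loss = 50.66 t; glass = 510.2 t; yield = 90.97%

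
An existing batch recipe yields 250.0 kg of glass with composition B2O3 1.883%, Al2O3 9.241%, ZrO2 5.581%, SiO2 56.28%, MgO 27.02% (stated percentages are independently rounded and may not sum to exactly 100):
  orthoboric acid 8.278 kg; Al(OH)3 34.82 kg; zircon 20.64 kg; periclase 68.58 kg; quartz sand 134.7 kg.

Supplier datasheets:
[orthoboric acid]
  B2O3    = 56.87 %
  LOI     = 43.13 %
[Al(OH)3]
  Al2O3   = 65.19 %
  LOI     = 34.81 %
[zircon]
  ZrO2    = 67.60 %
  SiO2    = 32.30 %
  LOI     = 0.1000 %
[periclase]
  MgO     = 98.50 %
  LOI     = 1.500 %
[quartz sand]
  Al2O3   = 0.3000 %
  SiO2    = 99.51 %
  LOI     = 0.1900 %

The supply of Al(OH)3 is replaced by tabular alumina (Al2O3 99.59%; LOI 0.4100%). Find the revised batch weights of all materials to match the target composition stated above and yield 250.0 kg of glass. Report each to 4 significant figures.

All arithmetic keeps full float precision at all times; values along the way are displayed rounded off to 4 significant figures across the worked steps; each reported figure takes a single rounding — derived quantities, including five oxide percentages, the totals, yield, ignition loss, net glass mass, are rebuilt from the batch weights on 250.0 kg of glass in full float precision as they appear in the problem or answer text.
The oxide mass targets at 250.0 kg glass:
  B2O3: 1.883% × 250.0 = 4.708 kg
  Al2O3: 9.241% × 250.0 = 23.10 kg
  ZrO2: 5.581% × 250.0 = 13.95 kg
  SiO2: 56.28% × 250.0 = 140.7 kg
  MgO: 27.02% × 250.0 = 67.55 kg
Sums-versus-targets review applying the batch weights above, relative to the basis at hand (every target is met by its sum inside rounding margins):
  B2O3: 8.278·0.5687 = 4.708 kg (target 4.708 kg)
  Al2O3: 22.79·0.9959 + 134.7·0.003000 = 23.10 kg (target 23.10 kg)
  ZrO2: 20.64·0.6760 = 13.95 kg (target 13.95 kg)
  SiO2: 20.64·0.3230 + 134.7·0.9951 = 140.7 kg (target 140.7 kg)
  MgO: 68.58·0.9850 = 67.55 kg (target 67.55 kg)
Glass mass check: total batch − LOI = 250.0 kg (the targets, summed, come to 250.0 kg; stated basis 250.0 kg — a pure rounding effect).
Batch total: Σ batch = 255.0 kg; Σ batch·LOI gives LOI loss = 4.969 kg; yield: glass divided by total = 98.05%.

Revised batch per 250.0 kg glass:
  orthoboric acid: 8.278 kg
  tabular alumina: 22.79 kg
  zircon: 20.64 kg
  periclase: 68.58 kg
  quartz sand: 134.7 kg
Total batch = 255.0 kg; LOI loss = 4.969 kg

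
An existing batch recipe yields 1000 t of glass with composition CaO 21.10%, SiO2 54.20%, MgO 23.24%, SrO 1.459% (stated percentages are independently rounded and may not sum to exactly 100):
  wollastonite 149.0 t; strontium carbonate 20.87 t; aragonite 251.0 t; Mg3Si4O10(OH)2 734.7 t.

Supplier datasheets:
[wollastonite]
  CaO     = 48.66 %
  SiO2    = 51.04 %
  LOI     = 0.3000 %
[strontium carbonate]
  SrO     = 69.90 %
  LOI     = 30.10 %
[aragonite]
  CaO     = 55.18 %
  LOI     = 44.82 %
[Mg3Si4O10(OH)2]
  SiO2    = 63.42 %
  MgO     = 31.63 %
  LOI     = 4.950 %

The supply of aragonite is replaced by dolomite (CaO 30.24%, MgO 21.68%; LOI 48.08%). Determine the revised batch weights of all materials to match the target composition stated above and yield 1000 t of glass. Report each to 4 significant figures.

Revised batch per 1000 t glass:
  wollastonite: 313.5 t
  strontium carbonate: 20.87 t
  dolomite: 193.2 t
  Mg3Si4O10(OH)2: 602.3 t
Total batch = 1130 t; LOI loss = 129.9 t

Every computation runs at exact precision through the solve; in-progress results are printed (rounded to four significant digits) on the page. A single rounding yields every reported figure; all derived quantities, including glass mass, the totals, ignition loss, four oxide percentages, yield, are rebuilt from the batch weights at 1000 t of glass at exact precision, as quoted within the question or the answer.
Per-oxide target masses for 1000 t glass:
  CaO: 21.10% × 1000 = 211.0 t
  SiO2: 54.20% × 1000 = 542.0 t
  MgO: 23.24% × 1000 = 232.4 t
  SrO: 1.459% × 1000 = 14.59 t
Checking each oxide sum with the batch weights as given, per the basis as stated (summed amounts equal target values inside rounding margins):
  CaO: 313.5·0.4866 + 193.2·0.3024 = 211.0 t (target 211.0 t)
  SiO2: 313.5·0.5104 + 602.3·0.6342 = 542.0 t (target 542.0 t)
  MgO: 193.2·0.2168 + 602.3·0.3163 = 232.4 t (target 232.4 t)
  SrO: 20.87·0.6990 = 14.59 t (target 14.59 t)
Glass-mass closure: batch total minus LOI = 999.9 t (the targets, summed, come to 1000 t; the stated basis being 1000 t — deltas are rounding alone).
Total batch = Σ batch = 1130 t; ignition loss, Σ(batch × LOI) = 129.9 t; yield = glass ÷ total batch = 88.50%.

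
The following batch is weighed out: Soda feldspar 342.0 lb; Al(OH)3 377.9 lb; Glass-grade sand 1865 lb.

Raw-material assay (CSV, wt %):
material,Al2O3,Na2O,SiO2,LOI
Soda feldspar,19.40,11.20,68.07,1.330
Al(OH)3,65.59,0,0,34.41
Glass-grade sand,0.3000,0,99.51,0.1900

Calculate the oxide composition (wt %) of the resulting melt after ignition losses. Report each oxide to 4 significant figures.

Every computation runs at full float precision from first step to last. Mid-chain values are shown, rounded to 4 significant digits, in the printout. Every reported figure is rounded once only; all derived quantities (ignition loss, three oxide percentages, the totals, glass mass, the yield) are rebuilt at full float precision from the batch weights on 2447 lb of glass, as given in either problem or answer.
Oxide-by-oxide delivered mass:
  Al2O3: 342.0·0.1940 + 377.9·0.6559 + 1865·0.003000 = 319.8 lb
  Na2O: 342.0·0.1120 = 38.30 lb
  SiO2: 342.0·0.6807 + 1865·0.9951 = 2089 lb
LOI: 342.0·0.01330 + 377.9·0.3441 + 1865·0.001900 = 138.1 lb
The glass mass, total less LOI, = 2585 − 138.1 = 2447 lb (= Σ oxide masses)
oxide / glass × 100 gives the wt %

Glass mass = 2447 lb (batch 2585 − LOI 138.1).
Composition: Al2O3 13.07%, Na2O 1.565%, SiO2 85.36%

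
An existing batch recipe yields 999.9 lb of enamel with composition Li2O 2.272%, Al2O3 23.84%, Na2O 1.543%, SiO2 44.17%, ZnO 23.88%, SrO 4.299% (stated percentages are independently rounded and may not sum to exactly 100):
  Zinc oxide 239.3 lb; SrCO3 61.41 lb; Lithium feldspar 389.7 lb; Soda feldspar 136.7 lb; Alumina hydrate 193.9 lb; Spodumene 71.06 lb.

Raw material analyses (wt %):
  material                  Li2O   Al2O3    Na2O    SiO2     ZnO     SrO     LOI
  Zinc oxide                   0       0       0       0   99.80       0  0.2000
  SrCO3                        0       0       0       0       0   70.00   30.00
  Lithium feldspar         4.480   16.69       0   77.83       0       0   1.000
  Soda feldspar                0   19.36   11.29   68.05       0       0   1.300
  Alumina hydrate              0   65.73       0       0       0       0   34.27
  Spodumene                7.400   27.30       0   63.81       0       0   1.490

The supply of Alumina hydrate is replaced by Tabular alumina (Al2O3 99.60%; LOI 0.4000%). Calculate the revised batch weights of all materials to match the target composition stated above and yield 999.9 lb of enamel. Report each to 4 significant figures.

Revised batch per 999.9 lb enamel:
  Zinc oxide: 239.3 lb
  SrCO3: 61.41 lb
  Lithium feldspar: 389.7 lb
  Soda feldspar: 136.7 lb
  Tabular alumina: 128.0 lb
  Spodumene: 71.06 lb
Total batch = 1026 lb; LOI loss = 26.15 lb

Every computation holds full float precision from first step to last — in-progress results appear (rounded to four significant figures) alongside each step; every reported number is rounded only once; derived quantities are rebuilt in full precision (totals, glass mass, the six compositions, LOI, the yield) starting from the weights per 999.9 lb of glass, as set out in question or answer.
Per-oxide target masses for 999.9 lb enamel:
  Li2O: 2.272% × 999.9 = 22.72 lb
  Al2O3: 23.84% × 999.9 = 238.4 lb
  Na2O: 1.543% × 999.9 = 15.43 lb
  SiO2: 44.17% × 999.9 = 441.7 lb
  ZnO: 23.88% × 999.9 = 238.8 lb
  SrO: 4.299% × 999.9 = 42.99 lb
Oxide-by-oxide audit with the batch weights as given, for the quoted basis mass (target by target, the sums agree exact up to rounding of places):
  Li2O: 389.7·0.04480 + 71.06·0.07400 = 22.72 lb (target 22.72 lb)
  Al2O3: 389.7·0.1669 + 136.7·0.1936 + 128.0·0.9960 + 71.06·0.2730 = 238.4 lb (target 238.4 lb)
  Na2O: 136.7·0.1129 = 15.43 lb (target 15.43 lb)
  SiO2: 389.7·0.7783 + 136.7·0.6805 + 71.06·0.6381 = 441.7 lb (target 441.7 lb)
  ZnO: 239.3·0.9980 = 238.8 lb (target 238.8 lb)
  SrO: 61.41·0.7000 = 42.99 lb (target 42.99 lb)
Consistency of the glass mass: batch Σ − ignition loss = 1000 lb (the Σ of target masses is 999.9 lb; the stated basis being 999.9 lb — gaps are rounding artifacts).
Whole-batch sum: Σ batch = 1026 lb; ignition loss, Σ(batch × LOI) = 26.15 lb; glass ÷ batch gives a yield of 97.45%.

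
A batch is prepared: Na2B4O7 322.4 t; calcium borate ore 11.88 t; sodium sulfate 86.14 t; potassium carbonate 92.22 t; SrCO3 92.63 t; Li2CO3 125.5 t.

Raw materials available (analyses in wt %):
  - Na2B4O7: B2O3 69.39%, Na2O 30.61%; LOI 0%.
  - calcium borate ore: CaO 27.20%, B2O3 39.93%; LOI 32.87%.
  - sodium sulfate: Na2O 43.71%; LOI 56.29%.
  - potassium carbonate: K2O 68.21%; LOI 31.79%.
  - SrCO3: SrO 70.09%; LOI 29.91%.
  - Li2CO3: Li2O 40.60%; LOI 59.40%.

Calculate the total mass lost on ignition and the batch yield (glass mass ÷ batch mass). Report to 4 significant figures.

Every computation carries full float precision through every step — mid-chain values are shown rounded off to 4 significant figures on the page. Every reported figure carries a single rounding — all derived quantities, which include ignition loss, six oxide percentages, net glass mass, totals, yield, are recomputed in full precision, as given in the problem or answer text, from the weighed amounts at 546.8 t of glass.
Loss on ignition, line by line:
  Na2B4O7: 322.4 × 0 = 0 t
  calcium borate ore: 11.88 × 0.3287 = 3.905 t
  sodium sulfate: 86.14 × 0.5629 = 48.49 t
  potassium carbonate: 92.22 × 0.3179 = 29.32 t
  SrCO3: 92.63 × 0.2991 = 27.71 t
  Li2CO3: 125.5 × 0.5940 = 74.55 t
Total LOI = 184.0 t
Glass = batch − LOI = 730.8 − 184.0 = 546.8 t

LOI loss = 184.0 t; glass = 546.8 t; yield = 74.83%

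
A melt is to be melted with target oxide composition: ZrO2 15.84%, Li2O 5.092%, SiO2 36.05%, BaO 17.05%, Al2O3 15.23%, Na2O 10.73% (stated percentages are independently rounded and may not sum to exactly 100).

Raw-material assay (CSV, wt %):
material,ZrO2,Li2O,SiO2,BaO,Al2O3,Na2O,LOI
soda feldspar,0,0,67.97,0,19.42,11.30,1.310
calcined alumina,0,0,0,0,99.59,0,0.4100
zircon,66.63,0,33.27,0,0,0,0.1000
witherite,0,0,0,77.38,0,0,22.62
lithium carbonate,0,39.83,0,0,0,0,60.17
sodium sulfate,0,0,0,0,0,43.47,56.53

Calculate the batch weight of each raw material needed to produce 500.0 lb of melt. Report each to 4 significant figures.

Values along the way are displayed rounded to four significant digits when written out; the working math keeps full precision in all steps. Every reported result takes a single rounding. The derived quantities, including the yield, net glass mass, six oxide percentages, ignition loss, the totals, are re-derived starting from the weights per 500.0 lb of glass at full precision, as set out in the question or the answer.
Target oxide masses per 500.0 lb melt:
  ZrO2: 15.84% × 500.0 = 79.20 lb
  Li2O: 5.092% × 500.0 = 25.46 lb
  SiO2: 36.05% × 500.0 = 180.2 lb
  BaO: 17.05% × 500.0 = 85.25 lb
  Al2O3: 15.23% × 500.0 = 76.15 lb
  Na2O: 10.73% × 500.0 = 53.65 lb
A balance pass over the oxides, applying the batch weights above, against the basis in use (target by target, the sums agree within answer rounding):
  ZrO2: 118.9·0.6663 = 79.22 lb (target 79.20 lb)
  Li2O: 63.92·0.3983 = 25.46 lb (target 25.46 lb)
  SiO2: 207.0·0.6797 + 118.9·0.3327 = 180.3 lb (target 180.2 lb)
  BaO: 110.2·0.7738 = 85.27 lb (target 85.25 lb)
  Al2O3: 207.0·0.1942 + 36.10·0.9959 = 76.15 lb (target 76.15 lb)
  Na2O: 207.0·0.1130 + 69.61·0.4347 = 53.65 lb (target 53.65 lb)
The glass-mass cross-check: whole batch net of LOI = 500.0 lb (oxide target masses add up to 500.0 lb; stated basis 500.0 lb — any gap is answer rounding).
Batch grand total — Σ batch = 605.7 lb; loss to ignition Σ batch·LOI = 105.7 lb; the yield ratio, glass ÷ batch: 82.55%.

Batch per 500.0 lb melt:
  soda feldspar: 207.0 lb
  calcined alumina: 36.10 lb
  zircon: 118.9 lb
  witherite: 110.2 lb
  lithium carbonate: 63.92 lb
  sodium sulfate: 69.61 lb
Total batch = 605.7 lb; LOI loss = 105.7 lb; yield = 82.55%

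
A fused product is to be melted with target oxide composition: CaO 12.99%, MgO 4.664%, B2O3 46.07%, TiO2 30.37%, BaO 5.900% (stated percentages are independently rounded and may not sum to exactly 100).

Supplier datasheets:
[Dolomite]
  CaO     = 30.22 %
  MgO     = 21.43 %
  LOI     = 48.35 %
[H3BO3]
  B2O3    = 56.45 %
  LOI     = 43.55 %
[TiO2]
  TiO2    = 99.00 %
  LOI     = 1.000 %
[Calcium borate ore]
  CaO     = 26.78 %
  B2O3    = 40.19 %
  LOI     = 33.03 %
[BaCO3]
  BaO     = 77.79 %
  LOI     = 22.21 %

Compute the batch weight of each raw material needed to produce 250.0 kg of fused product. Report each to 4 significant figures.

Batch per 250.0 kg fused product:
  Dolomite: 54.41 kg
  H3BO3: 161.4 kg
  TiO2: 76.69 kg
  Calcium borate ore: 59.87 kg
  BaCO3: 18.96 kg
Total batch = 371.3 kg; LOI loss = 121.3 kg; yield = 67.32%

Mid-chain values appear rounded to 4 significant digits at each printed step — the whole derivation holds full precision through every step. Each reported figure carries a single rounding; the derived quantities (the totals, LOI, five oxide percentages, glass mass, the yield) are recomputed using the weight values for 250.0 kg of glass at full precision, as written in either problem or answer.
Per-oxide target masses for 250.0 kg fused product:
  CaO: 12.99% × 250.0 = 32.48 kg
  MgO: 4.664% × 250.0 = 11.66 kg
  B2O3: 46.07% × 250.0 = 115.2 kg
  TiO2: 30.37% × 250.0 = 75.92 kg
  BaO: 5.900% × 250.0 = 14.75 kg
Verifying the oxide balance given the weights on record, against the basis in use (delivered sums recover each target up to rounding of the answer):
  CaO: 54.41·0.3022 + 59.87·0.2678 = 32.48 kg (target 32.48 kg)
  MgO: 54.41·0.2143 = 11.66 kg (target 11.66 kg)
  B2O3: 161.4·0.5645 + 59.87·0.4019 = 115.2 kg (target 115.2 kg)
  TiO2: 76.69·0.9900 = 75.92 kg (target 75.92 kg)
  BaO: 18.96·0.7779 = 14.75 kg (target 14.75 kg)
Glass-mass closure: total charge less LOI = 250.0 kg (the targets, summed, come to 250.0 kg; basis as stated: 250.0 kg — gaps are rounding artifacts).
Summing the batch: Σ batch = 371.3 kg; the LOI term Σ batch·LOI equals 121.3 kg; yield: glass divided by total = 67.32%.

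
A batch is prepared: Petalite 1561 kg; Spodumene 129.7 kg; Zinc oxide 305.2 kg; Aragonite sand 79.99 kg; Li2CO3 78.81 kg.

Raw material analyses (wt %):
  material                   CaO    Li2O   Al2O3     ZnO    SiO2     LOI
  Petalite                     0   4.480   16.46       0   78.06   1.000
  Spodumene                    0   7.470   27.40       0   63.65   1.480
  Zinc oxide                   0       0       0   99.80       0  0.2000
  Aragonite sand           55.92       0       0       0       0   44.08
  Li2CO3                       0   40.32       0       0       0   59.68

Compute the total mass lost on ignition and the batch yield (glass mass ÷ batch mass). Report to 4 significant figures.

The whole derivation carries exact precision through the solve; values along the way appear, rounded to 4 significant figures, in the printout; each reported number takes just one rounding. The derived quantities are recomputed at full float precision (five oxide percentages, glass mass, the yield, ignition loss, totals) using the weight values at 2054 kg of glass precisely as stated by the problem or answer text.
Ignition loss by material:
  Petalite: 1561 × 0.01000 = 15.61 kg
  Spodumene: 129.7 × 0.01480 = 1.920 kg
  Zinc oxide: 305.2 × 0.002000 = 0.6104 kg
  Aragonite sand: 79.99 × 0.4408 = 35.26 kg
  Li2CO3: 78.81 × 0.5968 = 47.03 kg
Total LOI = 100.4 kg
Glass = batch − LOI = 2155 − 100.4 = 2054 kg

LOI loss = 100.4 kg; glass = 2054 kg; yield = 95.34%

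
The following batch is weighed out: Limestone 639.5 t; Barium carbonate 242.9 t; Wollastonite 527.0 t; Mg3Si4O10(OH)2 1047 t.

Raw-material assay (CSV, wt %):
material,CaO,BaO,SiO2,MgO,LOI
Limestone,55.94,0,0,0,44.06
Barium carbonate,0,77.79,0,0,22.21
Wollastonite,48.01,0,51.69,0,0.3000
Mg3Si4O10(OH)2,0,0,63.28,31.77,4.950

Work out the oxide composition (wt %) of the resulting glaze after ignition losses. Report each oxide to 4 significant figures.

Glass mass = 2067 t (batch 2456 − LOI 389.1).
Composition: CaO 29.54%, BaO 9.140%, SiO2 45.23%, MgO 16.09%

Rounding to four significant digits applies to every intermediate as printed — the working math holds full precision through every step. Each reported value takes a single rounding. The derived quantities are rebuilt using the weight values per 2067 t of glass in exact precision (ignition loss, net glass mass, totals, the four compositions, yield), as set out in question or answer.
Oxide-by-oxide delivered mass:
  CaO: 639.5·0.5594 + 527.0·0.4801 = 610.7 t
  BaO: 242.9·0.7779 = 189.0 t
  SiO2: 527.0·0.5169 + 1047·0.6328 = 934.9 t
  MgO: 1047·0.3177 = 332.6 t
LOI: 639.5·0.4406 + 242.9·0.2221 + 527.0·0.003000 + 1047·0.04950 = 389.1 t
Glass = total batch minus LOI = 2456 − 389.1 = 2067 t (the oxide masses sum to this)
wt % = oxide mass / glass mass × 100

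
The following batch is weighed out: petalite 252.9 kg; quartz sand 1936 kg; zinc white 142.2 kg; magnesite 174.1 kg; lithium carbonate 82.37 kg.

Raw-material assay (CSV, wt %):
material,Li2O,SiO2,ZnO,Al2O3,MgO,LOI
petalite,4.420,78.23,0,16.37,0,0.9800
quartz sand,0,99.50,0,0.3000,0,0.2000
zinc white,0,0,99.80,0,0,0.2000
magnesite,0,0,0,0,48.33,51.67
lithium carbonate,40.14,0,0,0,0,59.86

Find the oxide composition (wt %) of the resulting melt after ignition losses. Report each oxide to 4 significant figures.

Glass mass = 2442 kg (batch 2588 − LOI 145.9).
Composition: Li2O 1.812%, SiO2 87.00%, ZnO 5.812%, Al2O3 1.933%, MgO 3.446%

Values along the way appear, with 4-significant-figure rounding, when written out — all internal work keeps full float precision in all steps. Each reported result receives exactly one rounding. The derived quantities are rebuilt from the weighed amounts per 2442 kg of glass at full float precision (net glass mass, yield, the five compositions, LOI, the totals), as set out in the problem or answer text.
What the batch supplies per oxide:
  Li2O: 252.9·0.04420 + 82.37·0.4014 = 44.24 kg
  SiO2: 252.9·0.7823 + 1936·0.9950 = 2124 kg
  ZnO: 142.2·0.9980 = 141.9 kg
  Al2O3: 252.9·0.1637 + 1936·0.003000 = 47.21 kg
  MgO: 174.1·0.4833 = 84.14 kg
LOI: 252.9·0.009800 + 1936·0.002000 + 142.2·0.002000 + 174.1·0.5167 + 82.37·0.5986 = 145.9 kg
Glass mass = batch − LOI = 2588 − 145.9 = 2442 kg (equal to the oxide-mass sum)
percent by weight: oxide/glass ×100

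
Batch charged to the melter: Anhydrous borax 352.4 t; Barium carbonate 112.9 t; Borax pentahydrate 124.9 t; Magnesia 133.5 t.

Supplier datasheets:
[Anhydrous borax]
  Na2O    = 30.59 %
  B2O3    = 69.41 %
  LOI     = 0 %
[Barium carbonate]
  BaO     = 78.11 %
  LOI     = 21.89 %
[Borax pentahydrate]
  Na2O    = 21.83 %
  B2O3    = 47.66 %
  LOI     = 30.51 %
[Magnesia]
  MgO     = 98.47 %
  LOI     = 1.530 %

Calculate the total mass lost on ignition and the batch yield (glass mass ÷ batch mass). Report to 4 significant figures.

LOI loss = 64.86 t; glass = 658.8 t; yield = 91.04%

Exact precision is kept through every step. The intermediate values are shown rounded to 4 significant digits alongside each step. Each reported figure sees exactly one rounding; all derived quantities (four oxide percentages, yield, glass mass, the totals, ignition loss) are carried at full precision using the weight values for 658.8 t of glass, as set out in problem or answer.
Each material's LOI contribution:
  Anhydrous borax: 352.4 × 0 = 0 t
  Barium carbonate: 112.9 × 0.2189 = 24.71 t
  Borax pentahydrate: 124.9 × 0.3051 = 38.11 t
  Magnesia: 133.5 × 0.01530 = 2.043 t
Total LOI = 64.86 t
Glass = batch − LOI = 723.7 − 64.86 = 658.8 t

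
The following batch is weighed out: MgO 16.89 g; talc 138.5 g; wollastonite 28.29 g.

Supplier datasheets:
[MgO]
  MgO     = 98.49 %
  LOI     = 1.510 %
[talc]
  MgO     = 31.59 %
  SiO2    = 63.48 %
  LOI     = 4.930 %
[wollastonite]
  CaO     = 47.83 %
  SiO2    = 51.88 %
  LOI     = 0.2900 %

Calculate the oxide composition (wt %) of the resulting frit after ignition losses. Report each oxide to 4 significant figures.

Working values are printed with 4-significant-figure rounding between the steps. Full float precision is maintained through every step. Each reported number undergoes a single rounding; all derived quantities are rebuilt using the weight values on 176.5 g of glass at full float precision (the yield, totals, ignition loss, three oxide percentages, glass mass) as set out in the problem or the answer.
Delivered oxide masses:
  CaO: 28.29·0.4783 = 13.53 g
  MgO: 16.89·0.9849 + 138.5·0.3159 = 60.39 g
  SiO2: 138.5·0.6348 + 28.29·0.5188 = 102.6 g
LOI: 16.89·0.01510 + 138.5·0.04930 + 28.29·0.002900 = 7.165 g
Glass mass = batch − LOI = 183.7 − 7.165 = 176.5 g (= the summed oxide contributions)
wt % = 100 × oxide mass / glass mass

Glass mass = 176.5 g (batch 183.7 − LOI 7.165).
Composition: CaO 7.666%, MgO 34.21%, SiO2 58.12%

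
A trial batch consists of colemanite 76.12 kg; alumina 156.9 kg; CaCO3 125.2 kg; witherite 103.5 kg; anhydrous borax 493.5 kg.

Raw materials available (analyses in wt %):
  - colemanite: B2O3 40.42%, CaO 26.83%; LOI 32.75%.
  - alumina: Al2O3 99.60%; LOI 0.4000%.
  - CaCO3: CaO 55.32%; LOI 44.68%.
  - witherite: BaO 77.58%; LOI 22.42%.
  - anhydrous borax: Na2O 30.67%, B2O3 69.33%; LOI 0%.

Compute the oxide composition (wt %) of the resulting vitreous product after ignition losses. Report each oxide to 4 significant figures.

Glass mass = 850.5 kg (batch 955.2 − LOI 104.7).
Composition: Na2O 17.80%, Al2O3 18.37%, B2O3 43.85%, CaO 10.54%, BaO 9.441%

The intermediate values are shown rounded to 4 significant digits in the printout — the working math carries full float precision from start to finish; a single rounding completes every reported value — all derived quantities (net glass mass, the totals, yield, ignition loss, the five compositions) are carried using the weight values on 850.5 kg of glass in full precision precisely as stated by the problem or answer text.
Oxide-by-oxide delivered mass:
  Na2O: 493.5·0.3067 = 151.4 kg
  Al2O3: 156.9·0.9960 = 156.3 kg
  B2O3: 76.12·0.4042 + 493.5·0.6933 = 372.9 kg
  CaO: 76.12·0.2683 + 125.2·0.5532 = 89.68 kg
  BaO: 103.5·0.7758 = 80.30 kg
LOI: 76.12·0.3275 + 156.9·0.004000 + 125.2·0.4468 + 103.5·0.2242 = 104.7 kg
Glass = total batch minus LOI = 955.2 − 104.7 = 850.5 kg (the oxide masses sum to this)
percent share: oxide ÷ glass, ×100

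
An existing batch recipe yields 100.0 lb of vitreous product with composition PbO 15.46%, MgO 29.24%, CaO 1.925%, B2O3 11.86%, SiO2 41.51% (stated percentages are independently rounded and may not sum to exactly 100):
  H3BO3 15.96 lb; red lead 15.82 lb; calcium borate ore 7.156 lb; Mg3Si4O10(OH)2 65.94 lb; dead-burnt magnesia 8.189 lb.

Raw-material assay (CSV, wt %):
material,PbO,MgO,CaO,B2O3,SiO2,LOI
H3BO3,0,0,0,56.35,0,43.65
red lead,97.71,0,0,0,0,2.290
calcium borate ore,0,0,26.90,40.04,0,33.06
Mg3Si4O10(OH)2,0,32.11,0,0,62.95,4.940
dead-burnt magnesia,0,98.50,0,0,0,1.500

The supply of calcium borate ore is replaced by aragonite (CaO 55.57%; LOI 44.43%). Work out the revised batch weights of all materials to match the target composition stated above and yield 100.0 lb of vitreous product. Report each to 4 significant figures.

Revised batch per 100.0 lb vitreous product:
  H3BO3: 21.05 lb
  red lead: 15.82 lb
  aragonite: 3.464 lb
  Mg3Si4O10(OH)2: 65.94 lb
  dead-burnt magnesia: 8.189 lb
Total batch = 114.5 lb; LOI loss = 14.47 lb

In-progress results are printed (rounded to four significant digits) when written out. Each numeric step maintains full precision at each step; every reported figure carries a single rounding. Derived quantities are recomputed at full float precision (the totals, the yield, the five compositions, LOI, glass mass) starting from the weights on 100.0 lb of glass, as written in the question or the answer.
Oxide-by-oxide targets in 100.0 lb vitreous product:
  PbO: 15.46% × 100.0 = 15.46 lb
  MgO: 29.24% × 100.0 = 29.24 lb
  CaO: 1.925% × 100.0 = 1.925 lb
  B2O3: 11.86% × 100.0 = 11.86 lb
  SiO2: 41.51% × 100.0 = 41.51 lb
Mass-balance tally per oxide with the batch weights as given, versus the basis set out (oxide sums agree with the targets inside rounding margins):
  PbO: 15.82·0.9771 = 15.46 lb (target 15.46 lb)
  MgO: 65.94·0.3211 + 8.189·0.9850 = 29.24 lb (target 29.24 lb)
  CaO: 3.464·0.5557 = 1.925 lb (target 1.925 lb)
  B2O3: 21.05·0.5635 = 11.86 lb (target 11.86 lb)
  SiO2: 65.94·0.6295 = 41.51 lb (target 41.51 lb)
The glass-mass cross-check: whole batch net of LOI = 99.99 lb (per-oxide target masses sum to 100.0 lb; with the basis standing at 100.0 lb — a pure rounding effect).
Adding the batch up: Σ batch = 114.5 lb; loss to ignition Σ batch·LOI = 14.47 lb; yield: glass divided by total = 87.36%.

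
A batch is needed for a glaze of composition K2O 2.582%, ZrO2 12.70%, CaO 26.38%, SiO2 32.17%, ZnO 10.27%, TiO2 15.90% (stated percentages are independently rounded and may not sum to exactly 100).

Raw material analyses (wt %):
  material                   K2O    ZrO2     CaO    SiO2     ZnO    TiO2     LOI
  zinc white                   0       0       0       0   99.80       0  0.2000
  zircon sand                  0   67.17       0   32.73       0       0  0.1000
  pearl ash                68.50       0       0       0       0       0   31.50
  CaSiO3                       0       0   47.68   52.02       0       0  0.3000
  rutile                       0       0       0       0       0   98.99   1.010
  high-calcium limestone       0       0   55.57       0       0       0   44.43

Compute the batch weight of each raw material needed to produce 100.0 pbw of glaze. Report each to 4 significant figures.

The whole derivation carries full precision in all steps. In-progress results appear with 4-significant-figure rounding across the worked steps — every reported value undergoes a single rounding. All derived quantities, including totals, the yield, ignition loss, the six compositions, glass mass, are rebuilt using the weight values for 100.0 pbw of glass in full precision, precisely as stated by problem or answer.
Oxide-by-oxide targets in 100.0 pbw glaze:
  K2O: 2.582% × 100.0 = 2.582 pbw
  ZrO2: 12.70% × 100.0 = 12.70 pbw
  CaO: 26.38% × 100.0 = 26.38 pbw
  SiO2: 32.17% × 100.0 = 32.17 pbw
  ZnO: 10.27% × 100.0 = 10.27 pbw
  TiO2: 15.90% × 100.0 = 15.90 pbw
Sums-versus-targets review with the batch weights as given, per the basis as stated (oxide sums agree with the targets within answer rounding):
  K2O: 3.769·0.6850 = 2.582 pbw (target 2.582 pbw)
  ZrO2: 18.91·0.6717 = 12.70 pbw (target 12.70 pbw)
  CaO: 49.95·0.4768 + 4.618·0.5557 = 26.38 pbw (target 26.38 pbw)
  SiO2: 18.91·0.3273 + 49.95·0.5202 = 32.17 pbw (target 32.17 pbw)
  ZnO: 10.29·0.9980 = 10.27 pbw (target 10.27 pbw)
  TiO2: 16.06·0.9899 = 15.90 pbw (target 15.90 pbw)
Auditing the glass mass value: total charge less LOI = 100.0 pbw (oxide target masses add up to 100.0 pbw; the stated basis being 100.0 pbw — deltas are rounding alone).
Total batch = Σ batch = 103.6 pbw; ignition loss, Σ(batch × LOI) = 3.591 pbw; yield, glass over the total, = 96.53%.

Batch per 100.0 pbw glaze:
  zinc white: 10.29 pbw
  zircon sand: 18.91 pbw
  pearl ash: 3.769 pbw
  CaSiO3: 49.95 pbw
  rutile: 16.06 pbw
  high-calcium limestone: 4.618 pbw
Total batch = 103.6 pbw; LOI loss = 3.591 pbw; yield = 96.53%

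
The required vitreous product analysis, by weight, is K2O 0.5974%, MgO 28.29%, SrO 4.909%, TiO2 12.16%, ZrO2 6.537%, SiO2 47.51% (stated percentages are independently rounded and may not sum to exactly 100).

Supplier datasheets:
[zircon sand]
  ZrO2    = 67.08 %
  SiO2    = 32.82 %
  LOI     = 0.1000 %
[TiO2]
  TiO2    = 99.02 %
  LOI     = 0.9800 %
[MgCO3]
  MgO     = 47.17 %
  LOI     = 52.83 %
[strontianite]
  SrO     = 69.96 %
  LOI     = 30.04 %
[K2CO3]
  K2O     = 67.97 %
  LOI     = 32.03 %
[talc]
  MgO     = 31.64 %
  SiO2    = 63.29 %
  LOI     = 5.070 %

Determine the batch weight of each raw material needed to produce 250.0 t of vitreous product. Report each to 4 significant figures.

Mid-chain values are shown, rounded to 4 significant figures, across the worked steps — all internal work carries exact precision all the way through — each reported value takes just one rounding. Derived quantities, including the yield, totals, LOI, six oxide percentages, glass mass, are computed starting from the weights on 250.0 t of glass in full precision, as written in problem or answer.
The oxide mass targets at 250.0 t vitreous product:
  K2O: 0.5974% × 250.0 = 1.494 t
  MgO: 28.29% × 250.0 = 70.72 t
  SrO: 4.909% × 250.0 = 12.27 t
  TiO2: 12.16% × 250.0 = 30.40 t
  ZrO2: 6.537% × 250.0 = 16.34 t
  SiO2: 47.51% × 250.0 = 118.8 t
Checking each oxide sum with the batch weights as given, against the basis in use (each sum matches its target mass up to rounding of the answer):
  K2O: 2.197·0.6797 = 1.493 t (target 1.494 t)
  MgO: 32.53·0.4717 + 175.0·0.3164 = 70.71 t (target 70.72 t)
  SrO: 17.54·0.6996 = 12.27 t (target 12.27 t)
  TiO2: 30.70·0.9902 = 30.40 t (target 30.40 t)
  ZrO2: 24.36·0.6708 = 16.34 t (target 16.34 t)
  SiO2: 24.36·0.3282 + 175.0·0.6329 = 118.8 t (target 118.8 t)
Glass-mass sanity pass: whole batch net of LOI = 250.0 t (the Σ of target masses is 250.0 t; versus the stated basis of 250.0 t — differing by rounding only).
Batch grand total — Σ batch = 282.3 t; LOI removed, Σ of batch·LOI: 32.36 t; glass ÷ batch gives a yield of 88.54%.

Batch per 250.0 t vitreous product:
  zircon sand: 24.36 t
  TiO2: 30.70 t
  MgCO3: 32.53 t
  strontianite: 17.54 t
  K2CO3: 2.197 t
  talc: 175.0 t
Total batch = 282.3 t; LOI loss = 32.36 t; yield = 88.54%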